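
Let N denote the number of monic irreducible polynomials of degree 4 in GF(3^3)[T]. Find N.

Gauss's count: N_{27}(4) = (1/4) Σ_{d|4} μ(4/d)·27^d.
Divisors of 4: 1, 2, 4; μ(4/d) for each: 0, -1, 1.
Σ = − 27^2 + 27^4 = 530712.
N = 530712/4 = 132678.

132678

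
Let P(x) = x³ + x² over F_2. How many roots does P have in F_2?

Evaluate at each of the 2 elements of F_2:
P(0) = 0 → root; P(1) = 0 → root.
Roots: {0, 1}.

2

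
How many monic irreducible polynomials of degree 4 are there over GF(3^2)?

1620

Gauss's count: N_{9}(4) = (1/4) Σ_{d|4} μ(4/d)·9^d.
Divisors of 4: 1, 2, 4; μ(4/d) for each: 0, -1, 1.
Σ = − 9^2 + 9^4 = 6480.
N = 6480/4 = 1620.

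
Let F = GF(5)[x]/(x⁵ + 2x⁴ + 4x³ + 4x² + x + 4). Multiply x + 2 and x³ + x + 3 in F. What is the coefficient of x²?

Multiply in GF(5)[x]: (x + 2)·(x³ + x + 3) = x⁴ + 2x³ + x² + 1.
Reduced: x⁴ + 2x³ + x² + 1.

1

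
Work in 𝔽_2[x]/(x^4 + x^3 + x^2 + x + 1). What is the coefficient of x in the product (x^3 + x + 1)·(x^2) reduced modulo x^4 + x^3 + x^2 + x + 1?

Multiply in 𝔽_2[x]: (x^3 + x + 1)·(x^2) = x^5 + x^3 + x^2.
Reduce using x^4 ≡ x^3 + x^2 + x + 1 (mod x^4 + x^3 + x^2 + x + 1).
Reduced: x^3 + x^2 + 1.

0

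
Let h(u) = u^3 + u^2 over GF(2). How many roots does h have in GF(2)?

2

Evaluate at each of the 2 elements of GF(2):
h(0) = 0 → root; h(1) = 0 → root.
Roots: {0, 1}.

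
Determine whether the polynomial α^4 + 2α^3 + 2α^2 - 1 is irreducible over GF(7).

No

Write P(α) = α^4 + 2α^3 + 2α^2 - 1.
Check for roots in GF(7): P(0) = 6; P(1) = 4; P(2) = 4; P(3) = 5; P(4) = 2; P(5) = 0 → root; P(6) = 0 → root.
P(5) = 0, so (α − 5) divides P(α); P is reducible.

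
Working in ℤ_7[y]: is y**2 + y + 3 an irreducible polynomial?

Write g(y) = y**2 + y + 3.
Check for roots in ℤ_7: g(0) = 3; g(1) = 5; g(2) = 2; g(3) = 1; g(4) = 2; g(5) = 5; g(6) = 3.
No roots. A degree-2 polynomial over a field with no linear factor is irreducible.

Yes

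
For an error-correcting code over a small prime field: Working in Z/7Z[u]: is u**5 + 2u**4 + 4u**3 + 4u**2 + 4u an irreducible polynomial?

No

Write P(u) = u**5 + 2u**4 + 4u**3 + 4u**2 + 4u.
Check for roots in Z/7Z: P(0) = 0 → root; P(1) = 1; P(2) = 1; P(3) = 1; P(4) = 3; P(5) = 4; P(6) = 4.
P(0) = 0, so (u) divides P(u); P is reducible.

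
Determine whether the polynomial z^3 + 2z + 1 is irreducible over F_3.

Write f(z) = z^3 + 2z + 1.
Check for roots in F_3: f(0) = 1; f(1) = 1; f(2) = 1.
No roots. A degree-3 polynomial over a field with no linear factor is irreducible.

Yes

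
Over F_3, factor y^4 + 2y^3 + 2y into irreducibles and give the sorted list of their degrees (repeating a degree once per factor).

Write g(y) = y^4 + 2y^3 + 2y.
Roots in F_3: g(0) = 0 → root; g(1) = 2; g(2) = 0 → root.
Linear factors from roots: (y), (y + 1).
Complete factorization: g(y) = (y)·(y + 1)·(y^2 + y + 2).
Factor degrees with multiplicity: 1 + 1 + 2 = 4.

1, 1, 2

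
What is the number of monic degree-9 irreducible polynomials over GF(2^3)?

14913024

By the necklace-counting formula, N_8(9) = (1/9) Σ_{d|9} μ(9/d)·8^d.
Divisors of 9: 1, 3, 9; μ(9/d) for each: 0, -1, 1.
Σ = − 8^3 + 8^9 = 134217216.
N = 134217216/9 = 14913024.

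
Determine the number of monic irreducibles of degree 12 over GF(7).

Gauss's count: N_{7}(12) = (1/12) Σ_{d|12} μ(12/d)·7^d.
Divisors of 12: 1, 2, 3, 4, 6, 12; μ(12/d) for each: 0, 1, 0, -1, -1, 1.
Σ = 7^2 − 7^4 − 7^6 + 7^12 = 13841167200.
N = 13841167200/12 = 1153430600.

1153430600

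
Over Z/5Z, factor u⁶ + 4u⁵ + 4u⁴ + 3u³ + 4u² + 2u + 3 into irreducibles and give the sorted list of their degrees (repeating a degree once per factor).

6

Write f(u) = u⁶ + 4u⁵ + 4u⁴ + 3u³ + 4u² + 2u + 3.
Roots in Z/5Z: f(0) = 3; f(1) = 1; f(2) = 3; f(3) = 1; f(4) = 3.
Complete factorization: f(u) = (u⁶ + 4u⁵ + 4u⁴ + 3u³ + 4u² + 2u + 3).
Factor degrees with multiplicity: 6 = 6.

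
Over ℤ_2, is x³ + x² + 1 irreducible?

Write P(x) = x³ + x² + 1.
Check for roots in ℤ_2: P(0) = 1; P(1) = 1.
No roots. A degree-3 polynomial over a field with no linear factor is irreducible.

Yes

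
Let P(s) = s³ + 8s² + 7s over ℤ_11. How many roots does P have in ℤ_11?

Evaluate at each of the 11 elements of ℤ_11:
P(0) = 0 → root; P(1) = 5; P(2) = 10; P(3) = 10; P(4) = 0 → root; P(5) = 8; P(6) = 7; P(7) = 3; P(8) = 2; P(9) = 10; P(10) = 0 → root.
Roots: {0, 4, 10}.

3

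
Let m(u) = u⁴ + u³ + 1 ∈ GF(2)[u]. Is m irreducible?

Yes

Check for roots in GF(2): m(0) = 1; m(1) = 1.
No roots, so no linear factors.
Monic irreducibles of degree 2 over GF(2): u² + u + 1.
None of them divide m (all give nonzero remainder).
No irreducible factor of degree ≤ 2 exists, so m is irreducible over GF(2).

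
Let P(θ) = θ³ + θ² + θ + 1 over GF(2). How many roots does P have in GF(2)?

1

Evaluate at each of the 2 elements of GF(2):
P(0) = 1; P(1) = 0 → root.
Roots: {1}.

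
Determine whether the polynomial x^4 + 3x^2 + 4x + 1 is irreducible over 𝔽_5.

Yes

Write f(x) = x^4 + 3x^2 + 4x + 1.
Check for roots in 𝔽_5: f(0) = 1; f(1) = 4; f(2) = 2; f(3) = 1; f(4) = 1.
No roots, so no linear factors.
Degree-2 irreducible divisors: test the 10 monic irreducibles of degree 2 over GF(5).
None of them divide f (all give nonzero remainder).
No irreducible factor of degree ≤ 2 exists, so f is irreducible over GF(5).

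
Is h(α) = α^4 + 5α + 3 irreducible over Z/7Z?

Yes

Check for roots in Z/7Z: h(0) = 3; h(1) = 2; h(2) = 1; h(3) = 1; h(4) = 6; h(5) = 2; h(6) = 6.
No roots, so no linear factors.
Degree-2 irreducible divisors: test the 21 monic irreducibles of degree 2 over GF(7).
None of them divide h (all give nonzero remainder).
No irreducible factor of degree ≤ 2 exists, so h is irreducible over GF(7).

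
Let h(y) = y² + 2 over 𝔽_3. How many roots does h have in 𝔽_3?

2

Evaluate at each of the 3 elements of 𝔽_3:
h(0) = 2; h(1) = 0 → root; h(2) = 0 → root.
Roots: {1, 2}.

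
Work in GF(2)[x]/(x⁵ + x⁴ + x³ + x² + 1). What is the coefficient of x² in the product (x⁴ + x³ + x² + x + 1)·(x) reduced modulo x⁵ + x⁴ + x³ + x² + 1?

0

Multiply in GF(2)[x]: (x⁴ + x³ + x² + x + 1)·(x) = x⁵ + x⁴ + x³ + x² + x.
Reduce using x⁵ ≡ x⁴ + x³ + x² + 1 (mod x⁵ + x⁴ + x³ + x² + 1).
Reduced: x + 1.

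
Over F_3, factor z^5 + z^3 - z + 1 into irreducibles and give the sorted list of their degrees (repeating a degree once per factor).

1, 2, 2

Write h(z) = z^5 + z^3 - z + 1.
Roots in F_3: h(0) = 1; h(1) = 2; h(2) = 0 → root.
Linear factors from roots: (z + 1).
Complete factorization: h(z) = (z + 1)·(z^2 + z - 1)^2.
Factor degrees with multiplicity: 1 + 2 + 2 = 5.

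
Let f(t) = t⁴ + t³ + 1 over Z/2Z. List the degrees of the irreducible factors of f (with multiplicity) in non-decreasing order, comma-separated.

4

Roots in Z/2Z: f(0) = 1; f(1) = 1.
Complete factorization: f(t) = (t⁴ + t³ + 1).
Factor degrees with multiplicity: 4 = 4.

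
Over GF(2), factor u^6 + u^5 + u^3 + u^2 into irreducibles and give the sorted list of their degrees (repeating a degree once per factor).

Write f(u) = u^6 + u^5 + u^3 + u^2.
Roots in GF(2): f(0) = 0 → root; f(1) = 0 → root.
Linear factors from roots: (u), (u + 1).
Complete factorization: f(u) = (u)^2·(u + 1)^2·(u^2 + u + 1).
Factor degrees with multiplicity: 1 + 1 + 1 + 1 + 2 = 6.

1, 1, 1, 1, 2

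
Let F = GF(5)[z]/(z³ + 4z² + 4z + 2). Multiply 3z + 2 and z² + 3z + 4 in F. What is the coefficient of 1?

2

Multiply in GF(5)[z]: (3z + 2)·(z² + 3z + 4) = 3z³ + z² + 3z + 3.
Reduce using z³ ≡ z² + z + 3 (mod z³ + 4z² + 4z + 2).
Reduced: 4z² + z + 2.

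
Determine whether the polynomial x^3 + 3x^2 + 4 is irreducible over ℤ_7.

Yes

Write f(x) = x^3 + 3x^2 + 4.
Check for roots in ℤ_7: f(0) = 4; f(1) = 1; f(2) = 3; f(3) = 2; f(4) = 4; f(5) = 1; f(6) = 6.
No roots. A degree-3 polynomial over a field with no linear factor is irreducible.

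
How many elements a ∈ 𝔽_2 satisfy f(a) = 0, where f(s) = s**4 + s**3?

2

Evaluate at each of the 2 elements of 𝔽_2:
f(0) = 0 → root; f(1) = 0 → root.
Roots: {0, 1}.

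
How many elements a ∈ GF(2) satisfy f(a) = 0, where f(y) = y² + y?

2

Evaluate at each of the 2 elements of GF(2):
f(0) = 0 → root; f(1) = 0 → root.
Roots: {0, 1}.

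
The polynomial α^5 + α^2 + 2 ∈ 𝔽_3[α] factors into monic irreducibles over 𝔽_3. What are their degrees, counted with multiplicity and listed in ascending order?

Write g(α) = α^5 + α^2 + 2.
Roots in 𝔽_3: g(0) = 2; g(1) = 1; g(2) = 2.
Complete factorization: g(α) = (α^2 + 2α + 2)·(α^3 + α^2 + 2α + 1).
Factor degrees with multiplicity: 2 + 3 = 5.

2, 3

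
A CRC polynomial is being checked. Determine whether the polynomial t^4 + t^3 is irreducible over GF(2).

Write g(t) = t^4 + t^3.
Check for roots in GF(2): g(0) = 0 → root; g(1) = 0 → root.
g(0) = 0, so (t) divides g(t); g is reducible.

No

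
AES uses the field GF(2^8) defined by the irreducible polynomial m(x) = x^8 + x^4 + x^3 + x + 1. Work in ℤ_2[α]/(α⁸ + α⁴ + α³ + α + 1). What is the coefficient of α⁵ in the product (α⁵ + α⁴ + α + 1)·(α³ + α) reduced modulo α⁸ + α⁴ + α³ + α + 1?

1

Multiply in ℤ_2[α]: (α⁵ + α⁴ + α + 1)·(α³ + α) = α⁸ + α⁷ + α⁶ + α⁵ + α⁴ + α³ + α² + α.
Reduce using α⁸ ≡ α⁴ + α³ + α + 1 (mod α⁸ + α⁴ + α³ + α + 1).
Reduced: α⁷ + α⁶ + α⁵ + α² + 1.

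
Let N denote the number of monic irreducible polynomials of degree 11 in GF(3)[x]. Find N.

x^(3^11) − x is the product of all monic irreducibles of degree dividing 11; Möbius inversion gives N = (1/11) Σ μ(11/d)·3^d.
Divisors of 11: 1, 11; μ(11/d) for each: -1, 1.
Σ = − 3^1 + 3^11 = 177144.
N = 177144/11 = 16104.

16104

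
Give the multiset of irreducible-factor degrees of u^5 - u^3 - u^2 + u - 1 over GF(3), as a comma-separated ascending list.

1, 2, 2

Write f(u) = u^5 - u^3 - u^2 + u - 1.
Roots in GF(3): f(0) = 2; f(1) = 2; f(2) = 0 → root.
Linear factors from roots: (u + 1).
Complete factorization: f(u) = (u + 1)·(u^2 + 1)·(u^2 - u - 1).
Factor degrees with multiplicity: 1 + 2 + 2 = 5.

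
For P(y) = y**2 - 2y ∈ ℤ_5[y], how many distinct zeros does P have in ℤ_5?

Evaluate at each of the 5 elements of ℤ_5:
P(0) = 0 → root; P(1) = 4; P(2) = 0 → root; P(3) = 3; P(4) = 3.
Roots: {0, 2}.

2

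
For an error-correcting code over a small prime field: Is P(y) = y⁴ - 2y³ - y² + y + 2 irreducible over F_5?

No

Check for roots in F_5: P(0) = 2; P(1) = 1; P(2) = 0 → root; P(3) = 3; P(4) = 3.
P(2) = 0, so (y − 2) divides P(y); P is reducible.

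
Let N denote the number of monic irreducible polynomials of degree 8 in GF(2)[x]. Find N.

30

By the necklace-counting formula, N_2(8) = (1/8) Σ_{d|8} μ(8/d)·2^d.
Divisors of 8: 1, 2, 4, 8; μ(8/d) for each: 0, 0, -1, 1.
Σ = − 2^4 + 2^8 = 240.
N = 240/8 = 30.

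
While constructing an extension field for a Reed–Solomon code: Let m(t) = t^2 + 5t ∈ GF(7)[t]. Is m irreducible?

Check for roots in GF(7): m(0) = 0 → root; m(1) = 6; m(2) = 0 → root; m(3) = 3; m(4) = 1; m(5) = 1; m(6) = 3.
m(0) = 0, so (t) divides m(t); m is reducible.

No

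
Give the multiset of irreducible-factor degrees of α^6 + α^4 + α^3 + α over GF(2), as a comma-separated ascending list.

Write f(α) = α^6 + α^4 + α^3 + α.
Roots in GF(2): f(0) = 0 → root; f(1) = 0 → root.
Linear factors from roots: (α), (α + 1).
Complete factorization: f(α) = (α)·(α + 1)^3·(α^2 + α + 1).
Factor degrees with multiplicity: 1 + 1 + 1 + 1 + 2 = 6.

1, 1, 1, 1, 2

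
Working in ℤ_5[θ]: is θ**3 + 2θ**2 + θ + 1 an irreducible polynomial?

Write g(θ) = θ**3 + 2θ**2 + θ + 1.
Check for roots in ℤ_5: g(0) = 1; g(1) = 0 → root; g(2) = 4; g(3) = 4; g(4) = 1.
g(1) = 0, so (θ − 1) divides g(θ); g is reducible.

No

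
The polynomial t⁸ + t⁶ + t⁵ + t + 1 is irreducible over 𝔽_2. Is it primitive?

Yes

Write f(t) = t⁸ + t⁶ + t⁵ + t + 1.
|GF(2^8)^×| = 2^8 − 1 = 255. Prime factorization: 255 = 3·5·17.
f is primitive ⇔ t has order 255 in GF(2)[t]/(f), i.e. t^(255/q) ≠ 1 for each prime q | 255.
t^(85) mod f = t⁷ + t⁶ + t⁵ + t⁴.
t^(51) mod f = t⁴ + t.
t^(15) mod f = t⁷ + t⁶ + t³.
None equal 1, so t has full order 255; f is primitive.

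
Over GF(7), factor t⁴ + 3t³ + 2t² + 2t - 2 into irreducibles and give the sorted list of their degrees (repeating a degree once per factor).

4

Write h(t) = t⁴ + 3t³ + 2t² + 2t - 2.
Complete factorization: h(t) = (t⁴ + 3t³ + 2t² + 2t - 2).
Factor degrees with multiplicity: 4 = 4.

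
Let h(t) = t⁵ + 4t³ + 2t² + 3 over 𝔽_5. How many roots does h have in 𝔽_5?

3

Evaluate at each of the 5 elements of 𝔽_5:
h(0) = 3; h(1) = 0 → root; h(2) = 0 → root; h(3) = 2; h(4) = 0 → root.
Roots: {1, 2, 4}.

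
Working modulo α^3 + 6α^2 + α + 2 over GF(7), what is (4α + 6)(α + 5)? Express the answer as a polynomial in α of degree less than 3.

4α^2 + 5α + 2

Multiply in GF(7)[α]: (4α + 6)·(α + 5) = 4α^2 + 5α + 2.
Reduced: 4α^2 + 5α + 2.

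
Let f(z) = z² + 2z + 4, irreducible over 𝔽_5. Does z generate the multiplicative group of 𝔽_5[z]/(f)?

No

|GF(5^2)^×| = 5^2 − 1 = 24. Prime factorization: 24 = 2^3·3.
f is primitive ⇔ z has order 24 in GF(5)[z]/(f), i.e. z^(24/q) ≠ 1 for each prime q | 24.
z^(12) mod f = 1
z^(8) mod f = 2z + 4.
Since z^(12) = 1, the order of z divides 12 < 24; not primitive.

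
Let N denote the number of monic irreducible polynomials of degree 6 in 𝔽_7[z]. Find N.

By the necklace-counting formula, N_7(6) = (1/6) Σ_{d|6} μ(6/d)·7^d.
Divisors of 6: 1, 2, 3, 6; μ(6/d) for each: 1, -1, -1, 1.
Σ = 7^1 − 7^2 − 7^3 + 7^6 = 117264.
N = 117264/6 = 19544.

19544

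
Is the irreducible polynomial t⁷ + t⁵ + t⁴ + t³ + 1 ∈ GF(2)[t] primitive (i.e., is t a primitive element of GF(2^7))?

Yes

Write f(t) = t⁷ + t⁵ + t⁴ + t³ + 1.
|GF(2^7)^×| = 2^7 − 1 = 127. Prime factorization: 127 = 127.
f is primitive ⇔ t has order 127 in GF(2)[t]/(f), i.e. t^(127/q) ≠ 1 for each prime q | 127.
t^(1) mod f = t.
None equal 1, so t has full order 127; f is primitive.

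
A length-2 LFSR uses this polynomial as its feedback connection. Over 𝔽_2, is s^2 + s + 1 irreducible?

Write h(s) = s^2 + s + 1.
Check for roots in 𝔽_2: h(0) = 1; h(1) = 1.
No roots. A degree-2 polynomial over a field with no linear factor is irreducible.

Yes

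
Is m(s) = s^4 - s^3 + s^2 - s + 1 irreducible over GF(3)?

Check for roots in GF(3): m(0) = 1; m(1) = 1; m(2) = 2.
No roots, so no linear factors.
Monic irreducibles of degree 2 over GF(3): s^2 + 1, s^2 + s - 1, s^2 - s - 1.
None of them divide m (all give nonzero remainder).
No irreducible factor of degree ≤ 2 exists, so m is irreducible over GF(3).

Yes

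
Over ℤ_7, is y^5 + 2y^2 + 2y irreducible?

No

Write P(y) = y^5 + 2y^2 + 2y.
Check for roots in ℤ_7: P(0) = 0 → root; P(1) = 5; P(2) = 2; P(3) = 1; P(4) = 0 → root; P(5) = 0 → root; P(6) = 6.
P(0) = 0, so (y) divides P(y); P is reducible.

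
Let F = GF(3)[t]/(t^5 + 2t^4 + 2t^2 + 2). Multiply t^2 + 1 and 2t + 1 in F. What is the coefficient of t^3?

2

Multiply in GF(3)[t]: (t^2 + 1)·(2t + 1) = 2t^3 + t^2 + 2t + 1.
Reduced: 2t^3 + t^2 + 2t + 1.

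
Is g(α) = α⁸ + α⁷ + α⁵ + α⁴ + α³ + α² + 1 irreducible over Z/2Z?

Yes

Check for roots in Z/2Z: g(0) = 1; g(1) = 1.
No roots, so no linear factors.
Monic irreducibles of degree 2 over GF(2): α² + α + 1.
None of them divide g (all give nonzero remainder).
Monic irreducibles of degree 3 over GF(2): α³ + α + 1, α³ + α² + 1.
None of them divide g (all give nonzero remainder).
Monic irreducibles of degree 4 over GF(2): α⁴ + α + 1, α⁴ + α³ + 1, α⁴ + α³ + α² + α + 1.
None of them divide g (all give nonzero remainder).
No irreducible factor of degree ≤ 4 exists, so g is irreducible over GF(2).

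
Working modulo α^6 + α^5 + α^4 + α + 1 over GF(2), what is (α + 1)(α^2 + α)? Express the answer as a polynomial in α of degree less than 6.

Multiply in GF(2)[α]: (α + 1)·(α^2 + α) = α^3 + α.
Reduced: α^3 + α.

α^3 + α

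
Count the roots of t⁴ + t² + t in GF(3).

Write g(t) = t⁴ + t² + t.
Evaluate at each of the 3 elements of GF(3):
g(0) = 0 → root; g(1) = 0 → root; g(2) = 1.
Roots: {0, 1}.

2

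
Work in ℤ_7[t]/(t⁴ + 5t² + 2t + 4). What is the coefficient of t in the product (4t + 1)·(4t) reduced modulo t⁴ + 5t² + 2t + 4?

Multiply in ℤ_7[t]: (4t + 1)·(4t) = 2t² + 4t.
Reduced: 2t² + 4t.

4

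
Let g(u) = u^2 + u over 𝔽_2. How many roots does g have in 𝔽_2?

Evaluate at each of the 2 elements of 𝔽_2:
g(0) = 0 → root; g(1) = 0 → root.
Roots: {0, 1}.

2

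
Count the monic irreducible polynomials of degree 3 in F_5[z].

40

Gauss's count: N_{5}(3) = (1/3) Σ_{d|3} μ(3/d)·5^d.
Divisors of 3: 1, 3; μ(3/d) for each: -1, 1.
Σ = − 5^1 + 5^3 = 120.
N = 120/3 = 40.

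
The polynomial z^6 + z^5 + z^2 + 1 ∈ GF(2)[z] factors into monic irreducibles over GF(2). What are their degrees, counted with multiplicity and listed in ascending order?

1, 2, 3

Write f(z) = z^6 + z^5 + z^2 + 1.
Roots in GF(2): f(0) = 1; f(1) = 0 → root.
Linear factors from roots: (z + 1).
Complete factorization: f(z) = (z + 1)·(z^2 + z + 1)·(z^3 + z^2 + 1).
Factor degrees with multiplicity: 1 + 2 + 3 = 6.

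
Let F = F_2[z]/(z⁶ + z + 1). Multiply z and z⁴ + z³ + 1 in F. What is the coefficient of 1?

0

Multiply in F_2[z]: (z)·(z⁴ + z³ + 1) = z⁵ + z⁴ + z.
Reduced: z⁵ + z⁴ + z.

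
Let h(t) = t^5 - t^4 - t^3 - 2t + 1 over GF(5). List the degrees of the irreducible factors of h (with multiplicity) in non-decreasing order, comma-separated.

Roots in GF(5): h(0) = 1; h(1) = 3; h(2) = 0 → root; h(3) = 0 → root; h(4) = 2.
Linear factors from roots: (t - 2), (t + 2).
Complete factorization: h(t) = (t + 2)·(t - 2)·(t^3 - t^2 - 2t + 1).
Factor degrees with multiplicity: 1 + 1 + 3 = 5.

1, 1, 3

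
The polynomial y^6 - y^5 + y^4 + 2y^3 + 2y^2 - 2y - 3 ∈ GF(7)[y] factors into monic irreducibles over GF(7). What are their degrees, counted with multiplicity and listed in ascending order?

1, 1, 1, 1, 2

Write f(y) = y^6 - y^5 + y^4 + 2y^3 + 2y^2 - 2y - 3.
Linear factors from roots: (y - 1), (y - 3), (y + 2).
Complete factorization: f(y) = (y + 2)·(y - 1)·(y - 3)^2·(y^2 - 3y - 1).
Factor degrees with multiplicity: 1 + 1 + 1 + 1 + 2 = 6.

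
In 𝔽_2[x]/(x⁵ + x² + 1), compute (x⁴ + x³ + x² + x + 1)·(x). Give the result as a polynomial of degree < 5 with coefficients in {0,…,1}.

x^4 + x^3 + x + 1

Multiply in 𝔽_2[x]: (x⁴ + x³ + x² + x + 1)·(x) = x⁵ + x⁴ + x³ + x² + x.
Reduce using x⁵ ≡ x² + 1 (mod x⁵ + x² + 1).
Reduced: x⁴ + x³ + x + 1.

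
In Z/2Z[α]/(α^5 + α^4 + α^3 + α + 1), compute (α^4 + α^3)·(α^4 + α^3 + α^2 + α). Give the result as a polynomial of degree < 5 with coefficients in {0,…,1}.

α^4 + α^3 + α^2 + α + 1

Multiply in Z/2Z[α]: (α^4 + α^3)·(α^4 + α^3 + α^2 + α) = α^8 + α^4.
Reduce using α^5 ≡ α^4 + α^3 + α + 1 (mod α^5 + α^4 + α^3 + α + 1).
Reduced: α^4 + α^3 + α^2 + α + 1.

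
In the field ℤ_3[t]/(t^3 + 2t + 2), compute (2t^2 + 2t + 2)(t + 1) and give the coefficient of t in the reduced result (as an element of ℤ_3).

0

Multiply in ℤ_3[t]: (2t^2 + 2t + 2)·(t + 1) = 2t^3 + t^2 + t + 2.
Reduce using t^3 ≡ t + 1 (mod t^3 + 2t + 2).
Reduced: t^2 + 1.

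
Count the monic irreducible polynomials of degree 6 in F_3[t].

Gauss's count: N_{3}(6) = (1/6) Σ_{d|6} μ(6/d)·3^d.
Divisors of 6: 1, 2, 3, 6; μ(6/d) for each: 1, -1, -1, 1.
Σ = 3^1 − 3^2 − 3^3 + 3^6 = 696.
N = 696/6 = 116.

116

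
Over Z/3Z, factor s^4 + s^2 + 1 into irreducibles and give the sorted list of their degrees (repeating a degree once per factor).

1, 1, 1, 1

Write g(s) = s^4 + s^2 + 1.
Roots in Z/3Z: g(0) = 1; g(1) = 0 → root; g(2) = 0 → root.
Linear factors from roots: (s + 2), (s + 1).
Complete factorization: g(s) = (s + 1)^2·(s + 2)^2.
Factor degrees with multiplicity: 1 + 1 + 1 + 1 = 4.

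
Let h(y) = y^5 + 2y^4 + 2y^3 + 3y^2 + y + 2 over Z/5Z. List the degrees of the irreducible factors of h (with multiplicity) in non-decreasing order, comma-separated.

Roots in Z/5Z: h(0) = 2; h(1) = 1; h(2) = 1; h(3) = 1; h(4) = 3.
Complete factorization: h(y) = (y^5 + 2y^4 + 2y^3 + 3y^2 + y + 2).
Factor degrees with multiplicity: 5 = 5.

5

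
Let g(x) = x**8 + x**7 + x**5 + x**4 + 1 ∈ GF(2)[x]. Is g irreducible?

Yes

Check for roots in GF(2): g(0) = 1; g(1) = 1.
No roots, so no linear factors.
Monic irreducibles of degree 2 over GF(2): x**2 + x + 1.
None of them divide g (all give nonzero remainder).
Monic irreducibles of degree 3 over GF(2): x**3 + x + 1, x**3 + x**2 + 1.
None of them divide g (all give nonzero remainder).
Monic irreducibles of degree 4 over GF(2): x**4 + x + 1, x**4 + x**3 + 1, x**4 + x**3 + x**2 + x + 1.
None of them divide g (all give nonzero remainder).
No irreducible factor of degree ≤ 4 exists, so g is irreducible over GF(2).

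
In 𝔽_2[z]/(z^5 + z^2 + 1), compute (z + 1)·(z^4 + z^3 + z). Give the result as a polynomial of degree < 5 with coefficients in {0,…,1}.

Multiply in 𝔽_2[z]: (z + 1)·(z^4 + z^3 + z) = z^5 + z^3 + z^2 + z.
Reduce using z^5 ≡ z^2 + 1 (mod z^5 + z^2 + 1).
Reduced: z^3 + z + 1.

z^3 + z + 1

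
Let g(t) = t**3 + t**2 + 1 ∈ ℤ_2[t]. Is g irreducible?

Yes

Check for roots in ℤ_2: g(0) = 1; g(1) = 1.
No roots. A degree-3 polynomial over a field with no linear factor is irreducible.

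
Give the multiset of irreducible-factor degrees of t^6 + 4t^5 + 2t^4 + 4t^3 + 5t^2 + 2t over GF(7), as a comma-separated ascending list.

1, 1, 2, 2

Write g(t) = t^6 + 4t^5 + 2t^4 + 4t^3 + 5t^2 + 2t.
Linear factors from roots: (t), (t + 5).
Complete factorization: g(t) = (t)·(t + 5)·(t^2 + t + 4)·(t^2 + 5t + 5).
Factor degrees with multiplicity: 1 + 1 + 2 + 2 = 6.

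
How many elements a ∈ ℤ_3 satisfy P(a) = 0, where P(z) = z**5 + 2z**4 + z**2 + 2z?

3

Evaluate at each of the 3 elements of ℤ_3:
P(0) = 0 → root; P(1) = 0 → root; P(2) = 0 → root.
Roots: {0, 1, 2}.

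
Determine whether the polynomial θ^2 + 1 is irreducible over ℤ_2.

No

Write h(θ) = θ^2 + 1.
Check for roots in ℤ_2: h(0) = 1; h(1) = 0 → root.
h(1) = 0, so (θ − 1) divides h(θ); h is reducible.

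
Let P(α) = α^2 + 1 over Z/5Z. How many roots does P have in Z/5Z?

2

Evaluate at each of the 5 elements of Z/5Z:
P(0) = 1; P(1) = 2; P(2) = 0 → root; P(3) = 0 → root; P(4) = 2.
Roots: {2, 3}.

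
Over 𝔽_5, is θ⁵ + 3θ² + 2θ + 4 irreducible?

No

Write P(θ) = θ⁵ + 3θ² + 2θ + 4.
Check for roots in 𝔽_5: P(0) = 4; P(1) = 0 → root; P(2) = 2; P(3) = 0 → root; P(4) = 4.
P(1) = 0, so (θ − 1) divides P(θ); P is reducible.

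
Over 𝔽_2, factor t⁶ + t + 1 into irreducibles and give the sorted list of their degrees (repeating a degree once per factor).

6

Write h(t) = t⁶ + t + 1.
Roots in 𝔽_2: h(0) = 1; h(1) = 1.
Complete factorization: h(t) = (t⁶ + t + 1).
Factor degrees with multiplicity: 6 = 6.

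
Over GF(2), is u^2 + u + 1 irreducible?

Write g(u) = u^2 + u + 1.
Check for roots in GF(2): g(0) = 1; g(1) = 1.
No roots. A degree-2 polynomial over a field with no linear factor is irreducible.

Yes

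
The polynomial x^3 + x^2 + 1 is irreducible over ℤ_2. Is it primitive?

Write f(x) = x^3 + x^2 + 1.
|GF(2^3)^×| = 2^3 − 1 = 7. Prime factorization: 7 = 7.
f is primitive ⇔ x has order 7 in GF(2)[x]/(f), i.e. x^(7/q) ≠ 1 for each prime q | 7.
x^(1) mod f = x.
None equal 1, so x has full order 7; f is primitive.

Yes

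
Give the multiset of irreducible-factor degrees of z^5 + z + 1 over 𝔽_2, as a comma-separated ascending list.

2, 3

Write g(z) = z^5 + z + 1.
Roots in 𝔽_2: g(0) = 1; g(1) = 1.
Complete factorization: g(z) = (z^2 + z + 1)·(z^3 + z^2 + 1).
Factor degrees with multiplicity: 2 + 3 = 5.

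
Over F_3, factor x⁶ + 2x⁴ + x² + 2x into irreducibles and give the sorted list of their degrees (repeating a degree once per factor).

Write g(x) = x⁶ + 2x⁴ + x² + 2x.
Roots in F_3: g(0) = 0 → root; g(1) = 0 → root; g(2) = 2.
Linear factors from roots: (x), (x + 2).
Complete factorization: g(x) = (x)·(x + 2)^2·(x³ + 2x² + 2x + 2).
Factor degrees with multiplicity: 1 + 1 + 1 + 3 = 6.

1, 1, 1, 3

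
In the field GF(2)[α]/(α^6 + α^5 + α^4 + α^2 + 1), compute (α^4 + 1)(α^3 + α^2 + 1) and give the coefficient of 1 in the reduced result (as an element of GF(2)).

Multiply in GF(2)[α]: (α^4 + 1)·(α^3 + α^2 + 1) = α^7 + α^6 + α^4 + α^3 + α^2 + 1.
Reduce using α^6 ≡ α^5 + α^4 + α^2 + 1 (mod α^6 + α^5 + α^4 + α^2 + 1).
Reduced: α^5 + α^4 + α^2 + α + 1.

1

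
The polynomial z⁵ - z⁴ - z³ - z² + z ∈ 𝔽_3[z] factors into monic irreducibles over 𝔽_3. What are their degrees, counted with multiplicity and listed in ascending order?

Write g(z) = z⁵ - z⁴ - z³ - z² + z.
Roots in 𝔽_3: g(0) = 0 → root; g(1) = 2; g(2) = 0 → root.
Linear factors from roots: (z), (z + 1).
Complete factorization: g(z) = (z)·(z + 1)^2·(z² + 1).
Factor degrees with multiplicity: 1 + 1 + 1 + 2 = 5.

1, 1, 1, 2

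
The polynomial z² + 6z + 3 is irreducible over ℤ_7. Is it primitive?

Write f(z) = z² + 6z + 3.
|GF(7^2)^×| = 7^2 − 1 = 48. Prime factorization: 48 = 2^4·3.
f is primitive ⇔ z has order 48 in GF(7)[z]/(f), i.e. z^(48/q) ≠ 1 for each prime q | 48.
z^(24) mod f = 6.
z^(16) mod f = 2.
None equal 1, so z has full order 48; f is primitive.

Yes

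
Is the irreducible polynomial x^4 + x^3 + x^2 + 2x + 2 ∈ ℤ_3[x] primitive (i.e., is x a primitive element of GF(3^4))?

Yes

Write f(x) = x^4 + x^3 + x^2 + 2x + 2.
|GF(3^4)^×| = 3^4 − 1 = 80. Prime factorization: 80 = 2^4·5.
f is primitive ⇔ x has order 80 in GF(3)[x]/(f), i.e. x^(80/q) ≠ 1 for each prime q | 80.
x^(40) mod f = 2.
x^(16) mod f = 2x^3 + 1.
None equal 1, so x has full order 80; f is primitive.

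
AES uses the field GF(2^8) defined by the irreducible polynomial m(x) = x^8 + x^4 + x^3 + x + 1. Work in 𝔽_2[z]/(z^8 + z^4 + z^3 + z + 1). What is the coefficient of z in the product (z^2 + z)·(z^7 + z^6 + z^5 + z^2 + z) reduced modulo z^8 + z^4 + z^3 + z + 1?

Multiply in 𝔽_2[z]: (z^2 + z)·(z^7 + z^6 + z^5 + z^2 + z) = z^9 + z^6 + z^4 + z^2.
Reduce using z^8 ≡ z^4 + z^3 + z + 1 (mod z^8 + z^4 + z^3 + z + 1).
Reduced: z^6 + z^5 + z.

1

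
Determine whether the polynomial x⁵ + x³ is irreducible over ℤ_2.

Write h(x) = x⁵ + x³.
Check for roots in ℤ_2: h(0) = 0 → root; h(1) = 0 → root.
h(0) = 0, so (x) divides h(x); h is reducible.

No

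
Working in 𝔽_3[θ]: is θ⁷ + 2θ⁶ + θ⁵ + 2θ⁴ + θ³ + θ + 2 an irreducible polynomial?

Yes

Write h(θ) = θ⁷ + 2θ⁶ + θ⁵ + 2θ⁴ + θ³ + θ + 2.
Check for roots in 𝔽_3: h(0) = 2; h(1) = 1; h(2) = 2.
No roots, so no linear factors.
Monic irreducibles of degree 2 over GF(3): θ² + 1, θ² + θ + 2, θ² + 2θ + 2.
None of them divide h (all give nonzero remainder).
Degree-3 irreducible divisors: test the 8 monic irreducibles of degree 3 over GF(3).
None of them divide h (all give nonzero remainder).
No irreducible factor of degree ≤ 3 exists, so h is irreducible over GF(3).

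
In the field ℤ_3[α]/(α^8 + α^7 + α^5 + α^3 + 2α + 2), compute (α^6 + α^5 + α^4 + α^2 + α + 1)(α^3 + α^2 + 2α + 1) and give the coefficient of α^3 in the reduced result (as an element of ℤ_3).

Multiply in ℤ_3[α]: (α^6 + α^5 + α^4 + α^2 + α + 1)·(α^3 + α^2 + 2α + 1) = α^9 + 2α^8 + α^7 + α^6 + α^5 + α^3 + α^2 + 1.
Reduce using α^8 ≡ 2α^7 + 2α^5 + 2α^3 + α + 1 (mod α^8 + α^7 + α^5 + α^3 + 2α + 2).
Reduced: 2α^4 + 2α^2 + 2α + 2.

0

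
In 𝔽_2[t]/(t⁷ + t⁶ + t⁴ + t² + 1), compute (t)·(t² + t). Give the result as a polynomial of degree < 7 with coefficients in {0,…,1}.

t^3 + t^2

Multiply in 𝔽_2[t]: (t)·(t² + t) = t³ + t².
Reduced: t³ + t².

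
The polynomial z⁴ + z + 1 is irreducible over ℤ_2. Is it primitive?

Yes

Write f(z) = z⁴ + z + 1.
|GF(2^4)^×| = 2^4 − 1 = 15. Prime factorization: 15 = 3·5.
f is primitive ⇔ z has order 15 in GF(2)[z]/(f), i.e. z^(15/q) ≠ 1 for each prime q | 15.
z^(5) mod f = z² + z.
z^(3) mod f = z³.
None equal 1, so z has full order 15; f is primitive.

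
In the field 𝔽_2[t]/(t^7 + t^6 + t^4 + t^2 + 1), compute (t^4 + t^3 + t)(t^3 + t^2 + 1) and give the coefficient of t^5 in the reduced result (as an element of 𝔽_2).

1

Multiply in 𝔽_2[t]: (t^4 + t^3 + t)·(t^3 + t^2 + 1) = t^7 + t^5 + t.
Reduce using t^7 ≡ t^6 + t^4 + t^2 + 1 (mod t^7 + t^6 + t^4 + t^2 + 1).
Reduced: t^6 + t^5 + t^4 + t^2 + t + 1.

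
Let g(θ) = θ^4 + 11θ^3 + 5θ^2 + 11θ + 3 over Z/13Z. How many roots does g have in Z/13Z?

1

Evaluate at each of the 13 elements of Z/13Z:
g(0) = 3; g(1) = 5; g(2) = 6; g(3) = 4; g(4) = 8; g(5) = 12; g(6) = 8; g(7) = 12; g(8) = 12; g(9) = 7; g(10) = 7; g(11) = 7; g(12) = 0 → root.
Roots: {12}.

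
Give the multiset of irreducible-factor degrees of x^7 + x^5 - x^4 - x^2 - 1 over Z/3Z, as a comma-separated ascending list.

Write g(x) = x^7 + x^5 - x^4 - x^2 - 1.
Roots in Z/3Z: g(0) = 2; g(1) = 2; g(2) = 1.
Complete factorization: g(x) = (x^7 + x^5 - x^4 - x^2 - 1).
Factor degrees with multiplicity: 7 = 7.

7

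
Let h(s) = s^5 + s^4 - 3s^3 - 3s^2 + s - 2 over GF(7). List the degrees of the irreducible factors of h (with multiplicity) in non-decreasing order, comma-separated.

Linear factors from roots: (s - 3).
Complete factorization: h(s) = (s - 3)·(s^4 - 3s^3 + 2s^2 + 3s + 3).
Factor degrees with multiplicity: 1 + 4 = 5.

1, 4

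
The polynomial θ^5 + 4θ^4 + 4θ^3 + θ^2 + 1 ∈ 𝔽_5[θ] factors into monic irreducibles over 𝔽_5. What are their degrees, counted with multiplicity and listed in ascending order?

1, 4

Write h(θ) = θ^5 + 4θ^4 + 4θ^3 + θ^2 + 1.
Roots in 𝔽_5: h(0) = 1; h(1) = 1; h(2) = 3; h(3) = 0 → root; h(4) = 1.
Linear factors from roots: (θ + 2).
Complete factorization: h(θ) = (θ + 2)·(θ^4 + 2θ^3 + θ + 3).
Factor degrees with multiplicity: 1 + 4 = 5.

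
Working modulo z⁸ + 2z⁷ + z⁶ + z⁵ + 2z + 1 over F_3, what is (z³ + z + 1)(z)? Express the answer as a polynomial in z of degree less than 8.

Multiply in F_3[z]: (z³ + z + 1)·(z) = z⁴ + z² + z.
Reduced: z⁴ + z² + z.

z^4 + z^2 + z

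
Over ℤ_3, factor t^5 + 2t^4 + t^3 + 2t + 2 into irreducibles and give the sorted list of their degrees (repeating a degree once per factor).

1, 4

Write h(t) = t^5 + 2t^4 + t^3 + 2t + 2.
Roots in ℤ_3: h(0) = 2; h(1) = 2; h(2) = 0 → root.
Linear factors from roots: (t + 1).
Complete factorization: h(t) = (t + 1)·(t^4 + t^3 + 2).
Factor degrees with multiplicity: 1 + 4 = 5.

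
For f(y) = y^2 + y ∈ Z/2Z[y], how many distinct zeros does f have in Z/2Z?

2

Evaluate at each of the 2 elements of Z/2Z:
f(0) = 0 → root; f(1) = 0 → root.
Roots: {0, 1}.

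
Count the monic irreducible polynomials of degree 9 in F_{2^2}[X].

29120

The number of monic irreducibles of degree 9 over GF(4) is (1/9)·Σ_{d∣9} μ(9/d) 4^d.
Divisors of 9: 1, 3, 9; μ(9/d) for each: 0, -1, 1.
Σ = − 4^3 + 4^9 = 262080.
N = 262080/9 = 29120.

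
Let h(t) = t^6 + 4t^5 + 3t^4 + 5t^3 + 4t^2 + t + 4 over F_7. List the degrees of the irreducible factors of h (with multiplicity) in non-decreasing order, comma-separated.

Linear factors from roots: (t + 3).
Complete factorization: h(t) = (t + 3)·(t^2 + 2)·(t^3 + t^2 + 5t + 3).
Factor degrees with multiplicity: 1 + 2 + 3 = 6.

1, 2, 3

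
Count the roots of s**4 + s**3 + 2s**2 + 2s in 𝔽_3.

Write f(s) = s**4 + s**3 + 2s**2 + 2s.
Evaluate at each of the 3 elements of 𝔽_3:
f(0) = 0 → root; f(1) = 0 → root; f(2) = 0 → root.
Roots: {0, 1, 2}.

3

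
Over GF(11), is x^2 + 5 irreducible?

Write P(x) = x^2 + 5.
Check each element of GF(11) for a root: P(0)=5, P(1)=6, P(2)=9, P(3)=3, P(4)=10, P(5)=8, P(6)=8, P(7)=10, P(8)=3, P(9)=9, P(10)=6.
No roots. A degree-2 polynomial over a field with no linear factor is irreducible.

Yes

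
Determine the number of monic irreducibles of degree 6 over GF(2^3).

43596

By the necklace-counting formula, N_8(6) = (1/6) Σ_{d|6} μ(6/d)·8^d.
Divisors of 6: 1, 2, 3, 6; μ(6/d) for each: 1, -1, -1, 1.
Σ = 8^1 − 8^2 − 8^3 + 8^6 = 261576.
N = 261576/6 = 43596.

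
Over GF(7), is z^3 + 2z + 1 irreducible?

Write g(z) = z^3 + 2z + 1.
Check for roots in GF(7): g(0) = 1; g(1) = 4; g(2) = 6; g(3) = 6; g(4) = 3; g(5) = 3; g(6) = 5.
No roots. A degree-3 polynomial over a field with no linear factor is irreducible.

Yes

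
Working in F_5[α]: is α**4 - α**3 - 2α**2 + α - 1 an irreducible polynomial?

Write f(α) = α**4 - α**3 - 2α**2 + α - 1.
Check for roots in F_5: f(0) = 4; f(1) = 3; f(2) = 1; f(3) = 3; f(4) = 3.
No roots, so no linear factors.
Degree-2 irreducible divisors: test the 10 monic irreducibles of degree 2 over GF(5).
None of them divide f (all give nonzero remainder).
No irreducible factor of degree ≤ 2 exists, so f is irreducible over GF(5).

Yes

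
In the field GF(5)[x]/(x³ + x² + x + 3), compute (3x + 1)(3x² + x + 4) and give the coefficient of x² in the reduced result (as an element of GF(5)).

2

Multiply in GF(5)[x]: (3x + 1)·(3x² + x + 4) = 4x³ + x² + 3x + 4.
Reduce using x³ ≡ 4x² + 4x + 2 (mod x³ + x² + x + 3).
Reduced: 2x² + 4x + 2.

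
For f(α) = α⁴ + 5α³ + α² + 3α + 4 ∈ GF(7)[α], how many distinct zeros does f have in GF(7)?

3

Evaluate at each of the 7 elements of GF(7):
f(0) = 4; f(1) = 0 → root; f(2) = 0 → root; f(3) = 0 → root; f(4) = 6; f(5) = 6; f(6) = 5.
Roots: {1, 2, 3}.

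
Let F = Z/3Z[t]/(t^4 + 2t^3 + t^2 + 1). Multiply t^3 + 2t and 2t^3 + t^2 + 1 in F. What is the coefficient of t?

2

Multiply in Z/3Z[t]: (t^3 + 2t)·(2t^3 + t^2 + 1) = 2t^6 + t^5 + t^4 + 2t.
Reduce using t^4 ≡ t^3 + 2t^2 + 2 (mod t^4 + 2t^3 + t^2 + 1).
Reduced: 2t^3 + 2t^2 + 2t + 1.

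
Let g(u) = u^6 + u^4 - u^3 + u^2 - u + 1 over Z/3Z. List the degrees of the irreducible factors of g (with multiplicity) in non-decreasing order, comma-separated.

1, 2, 3

Roots in Z/3Z: g(0) = 1; g(1) = 2; g(2) = 0 → root.
Linear factors from roots: (u + 1).
Complete factorization: g(u) = (u + 1)·(u^2 + 1)·(u^3 - u^2 + u + 1).
Factor degrees with multiplicity: 1 + 2 + 3 = 6.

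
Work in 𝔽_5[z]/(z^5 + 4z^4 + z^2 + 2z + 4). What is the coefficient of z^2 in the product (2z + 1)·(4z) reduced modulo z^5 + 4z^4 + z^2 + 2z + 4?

3

Multiply in 𝔽_5[z]: (2z + 1)·(4z) = 3z^2 + 4z.
Reduced: 3z^2 + 4z.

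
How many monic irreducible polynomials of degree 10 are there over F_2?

x^(2^10) − x is the product of all monic irreducibles of degree dividing 10; Möbius inversion gives N = (1/10) Σ μ(10/d)·2^d.
Divisors of 10: 1, 2, 5, 10; μ(10/d) for each: 1, -1, -1, 1.
Σ = 2^1 − 2^2 − 2^5 + 2^10 = 990.
N = 990/10 = 99.

99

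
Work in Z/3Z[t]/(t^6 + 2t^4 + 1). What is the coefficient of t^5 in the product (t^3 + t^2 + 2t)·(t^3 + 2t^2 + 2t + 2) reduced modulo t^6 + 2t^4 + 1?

Multiply in Z/3Z[t]: (t^3 + t^2 + 2t)·(t^3 + 2t^2 + 2t + 2) = t^6 + 2t^3 + t.
Reduce using t^6 ≡ t^4 + 2 (mod t^6 + 2t^4 + 1).
Reduced: t^4 + 2t^3 + t + 2.

0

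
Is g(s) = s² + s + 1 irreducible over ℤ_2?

Check for roots in ℤ_2: g(0) = 1; g(1) = 1.
No roots. A degree-2 polynomial over a field with no linear factor is irreducible.

Yes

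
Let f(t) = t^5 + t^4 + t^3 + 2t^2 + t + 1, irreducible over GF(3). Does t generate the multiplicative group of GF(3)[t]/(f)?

Yes

|GF(3^5)^×| = 3^5 − 1 = 242. Prime factorization: 242 = 2·11^2.
f is primitive ⇔ t has order 242 in GF(3)[t]/(f), i.e. t^(242/q) ≠ 1 for each prime q | 242.
t^(121) mod f = 2.
t^(22) mod f = t^4 + 2t^2 + t + 1.
None equal 1, so t has full order 242; f is primitive.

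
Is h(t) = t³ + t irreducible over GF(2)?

Check for roots in GF(2): h(0) = 0 → root; h(1) = 0 → root.
h(0) = 0, so (t) divides h(t); h is reducible.

No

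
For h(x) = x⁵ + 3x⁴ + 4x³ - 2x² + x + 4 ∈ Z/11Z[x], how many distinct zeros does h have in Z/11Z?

5

Evaluate at each of the 11 elements of Z/11Z:
h(0) = 4; h(1) = 0 → root; h(2) = 0 → root; h(3) = 0 → root; h(4) = 0 → root; h(5) = 3; h(6) = 3; h(7) = 6; h(8) = 7; h(9) = 0 → root; h(10) = 10.
Roots: {1, 2, 3, 4, 9}.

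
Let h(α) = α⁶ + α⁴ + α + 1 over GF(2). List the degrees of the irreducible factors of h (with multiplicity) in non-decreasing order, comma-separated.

Roots in GF(2): h(0) = 1; h(1) = 0 → root.
Linear factors from roots: (α + 1).
Complete factorization: h(α) = (α + 1)·(α² + α + 1)·(α³ + α + 1).
Factor degrees with multiplicity: 1 + 2 + 3 = 6.

1, 2, 3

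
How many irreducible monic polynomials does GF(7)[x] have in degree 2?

Gauss's count: N_{7}(2) = (1/2) Σ_{d|2} μ(2/d)·7^d.
Divisors of 2: 1, 2; μ(2/d) for each: -1, 1.
Σ = − 7^1 + 7^2 = 42.
N = 42/2 = 21.

21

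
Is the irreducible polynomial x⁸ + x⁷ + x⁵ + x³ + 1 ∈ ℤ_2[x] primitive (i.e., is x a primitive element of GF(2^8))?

Write f(x) = x⁸ + x⁷ + x⁵ + x³ + 1.
|GF(2^8)^×| = 2^8 − 1 = 255. Prime factorization: 255 = 3·5·17.
f is primitive ⇔ x has order 255 in GF(2)[x]/(f), i.e. x^(255/q) ≠ 1 for each prime q | 255.
x^(85) mod f = x⁷ + x⁶ + x² + x.
x^(51) mod f = x⁷ + x⁶ + x⁴ + x³ + x².
x^(15) mod f = x³ + x².
None equal 1, so x has full order 255; f is primitive.

Yes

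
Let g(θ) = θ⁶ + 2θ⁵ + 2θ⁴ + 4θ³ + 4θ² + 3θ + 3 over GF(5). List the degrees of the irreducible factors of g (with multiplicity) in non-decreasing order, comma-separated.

Roots in GF(5): g(0) = 3; g(1) = 4; g(2) = 2; g(3) = 3; g(4) = 1.
Complete factorization: g(θ) = (θ² + 4θ + 2)·(θ⁴ + 3θ³ + 3θ² + θ + 4).
Factor degrees with multiplicity: 2 + 4 = 6.

2, 4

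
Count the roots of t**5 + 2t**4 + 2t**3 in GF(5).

3

Write f(t) = t**5 + 2t**4 + 2t**3.
Evaluate at each of the 5 elements of GF(5):
f(0) = 0 → root; f(1) = 0 → root; f(2) = 0 → root; f(3) = 4; f(4) = 4.
Roots: {0, 1, 2}.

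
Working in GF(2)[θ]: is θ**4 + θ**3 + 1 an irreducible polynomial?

Yes

Write g(θ) = θ**4 + θ**3 + 1.
Check for roots in GF(2): g(0) = 1; g(1) = 1.
No roots, so no linear factors.
Monic irreducibles of degree 2 over GF(2): θ**2 + θ + 1.
None of them divide g (all give nonzero remainder).
No irreducible factor of degree ≤ 2 exists, so g is irreducible over GF(2).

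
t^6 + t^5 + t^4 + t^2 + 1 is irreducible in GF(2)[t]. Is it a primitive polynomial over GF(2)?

No

Write f(t) = t^6 + t^5 + t^4 + t^2 + 1.
|GF(2^6)^×| = 2^6 − 1 = 63. Prime factorization: 63 = 3^2·7.
f is primitive ⇔ t has order 63 in GF(2)[t]/(f), i.e. t^(63/q) ≠ 1 for each prime q | 63.
t^(21) mod f = 1
t^(9) mod f = t^3 + 1.
Since t^(21) = 1, the order of t divides 21 < 63; not primitive.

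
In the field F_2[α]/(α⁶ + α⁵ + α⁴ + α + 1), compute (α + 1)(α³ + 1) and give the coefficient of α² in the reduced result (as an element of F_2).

Multiply in F_2[α]: (α + 1)·(α³ + 1) = α⁴ + α³ + α + 1.
Reduced: α⁴ + α³ + α + 1.

0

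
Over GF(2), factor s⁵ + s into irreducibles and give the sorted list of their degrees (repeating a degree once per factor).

1, 1, 1, 1, 1

Write g(s) = s⁵ + s.
Roots in GF(2): g(0) = 0 → root; g(1) = 0 → root.
Linear factors from roots: (s), (s + 1).
Complete factorization: g(s) = (s)·(s + 1)^4.
Factor degrees with multiplicity: 1 + 1 + 1 + 1 + 1 = 5.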